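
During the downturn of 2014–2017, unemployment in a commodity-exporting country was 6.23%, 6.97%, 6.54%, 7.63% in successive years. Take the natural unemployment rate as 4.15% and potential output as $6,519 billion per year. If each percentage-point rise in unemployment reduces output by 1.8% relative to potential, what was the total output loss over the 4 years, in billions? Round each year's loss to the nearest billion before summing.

Year 2014: gap = -1.8 × (6.23 - 4.15) = -3.744%, loss ≈ 6519 × 3.744/100 ≈ 244.
Year 2015: gap = -1.8 × (6.97 - 4.15) = -5.076%, loss ≈ 6519 × 5.076/100 ≈ 331.
Year 2016: gap = -1.8 × (6.54 - 4.15) = -4.302%, loss ≈ 6519 × 4.302/100 ≈ 280.
Year 2017: gap = -1.8 × (7.63 - 4.15) = -6.264%, loss ≈ 6519 × 6.264/100 ≈ 408.
Total lost output = 244 + 331 + 280 + 408 = 1263 billion.

$1,263 billion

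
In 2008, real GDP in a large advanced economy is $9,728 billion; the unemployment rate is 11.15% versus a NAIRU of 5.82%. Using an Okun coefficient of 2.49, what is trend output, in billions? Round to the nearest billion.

$11,217 billion

Unemployment gap = 11.15 - 5.82 = 5.33 points, so output gap = -2.49 × 5.33 = -13.2717%.
Since Y = Y* × (1 + gap/100), Y* = 9728/0.867283 ≈ 11217 billion.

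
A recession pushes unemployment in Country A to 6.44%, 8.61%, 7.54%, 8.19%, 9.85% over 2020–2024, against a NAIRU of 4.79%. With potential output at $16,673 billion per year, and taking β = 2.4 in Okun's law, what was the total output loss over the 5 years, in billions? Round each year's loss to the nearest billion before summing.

Year 2020: gap = -2.4 × (6.44 - 4.79) = -3.96%, loss ≈ 16673 × 3.96/100 ≈ 660.
Year 2021: gap = -2.4 × (8.61 - 4.79) = -9.168%, loss ≈ 16673 × 9.168/100 ≈ 1529.
Year 2022: gap = -2.4 × (7.54 - 4.79) = -6.6%, loss ≈ 16673 × 6.6/100 ≈ 1100.
Year 2023: gap = -2.4 × (8.19 - 4.79) = -8.16%, loss ≈ 16673 × 8.16/100 ≈ 1361.
Year 2024: gap = -2.4 × (9.85 - 4.79) = -12.144%, loss ≈ 16673 × 12.144/100 ≈ 2025.
Total lost output = 660 + 1529 + 1100 + 1361 + 2025 = 6675 billion.

$6,675 billion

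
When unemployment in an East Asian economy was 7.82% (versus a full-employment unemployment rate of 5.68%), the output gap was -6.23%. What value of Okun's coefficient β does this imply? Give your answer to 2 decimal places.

β ≈ 2.91

Okun's law: output gap = -β × (u - u*).
-6.23 = -β × (7.82 - 5.68) = -β × 2.14, so β = 6.23/2.14 = 2.91.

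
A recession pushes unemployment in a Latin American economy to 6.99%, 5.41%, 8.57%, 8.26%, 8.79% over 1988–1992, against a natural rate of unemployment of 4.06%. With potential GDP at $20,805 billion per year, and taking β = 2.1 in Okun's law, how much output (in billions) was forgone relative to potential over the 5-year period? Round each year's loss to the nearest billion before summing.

Year 1988: gap = -2.1 × (6.99 - 4.06) = -6.153%, loss ≈ 20805 × 6.153/100 ≈ 1280.
Year 1989: gap = -2.1 × (5.41 - 4.06) = -2.835%, loss ≈ 20805 × 2.835/100 ≈ 590.
Year 1990: gap = -2.1 × (8.57 - 4.06) = -9.471%, loss ≈ 20805 × 9.471/100 ≈ 1970.
Year 1991: gap = -2.1 × (8.26 - 4.06) = -8.82%, loss ≈ 20805 × 8.82/100 ≈ 1835.
Year 1992: gap = -2.1 × (8.79 - 4.06) = -9.933%, loss ≈ 20805 × 9.933/100 ≈ 2067.
Total lost output = 1280 + 590 + 1970 + 1835 + 2067 = 7742 billion.

$7,742 billion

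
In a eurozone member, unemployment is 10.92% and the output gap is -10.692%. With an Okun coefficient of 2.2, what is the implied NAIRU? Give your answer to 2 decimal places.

6.06%

From Okun's law, u - u* = -(output gap)/β = -(-10.692)/2.2 = 4.86 points.
So u* = 10.92 - 4.86 = 6.06%.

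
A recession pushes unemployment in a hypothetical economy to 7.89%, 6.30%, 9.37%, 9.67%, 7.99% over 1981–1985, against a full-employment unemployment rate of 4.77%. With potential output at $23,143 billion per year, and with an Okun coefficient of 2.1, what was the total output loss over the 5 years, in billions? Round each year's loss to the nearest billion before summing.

Year 1981: gap = -2.1 × (7.89 - 4.77) = -6.552%, loss ≈ 23143 × 6.552/100 ≈ 1516.
Year 1982: gap = -2.1 × (6.3 - 4.77) = -3.213%, loss ≈ 23143 × 3.213/100 ≈ 744.
Year 1983: gap = -2.1 × (9.37 - 4.77) = -9.66%, loss ≈ 23143 × 9.66/100 ≈ 2236.
Year 1984: gap = -2.1 × (9.67 - 4.77) = -10.29%, loss ≈ 23143 × 10.29/100 ≈ 2381.
Year 1985: gap = -2.1 × (7.99 - 4.77) = -6.762%, loss ≈ 23143 × 6.762/100 ≈ 1565.
Total lost output = 1516 + 744 + 2236 + 2381 + 1565 = 8442 billion.

$8,442 billion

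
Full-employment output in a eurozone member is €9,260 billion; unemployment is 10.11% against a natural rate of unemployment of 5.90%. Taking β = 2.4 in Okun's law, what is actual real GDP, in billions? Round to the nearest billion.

Unemployment gap = 10.11 - 5.9 = 4.21 points, so the output gap is -2.4 × 4.21 = -10.104%.
Actual GDP = 9260 × (1 - 10.104/100) = 9260 × 0.89896 ≈ 8324 billion.

€8,324 billion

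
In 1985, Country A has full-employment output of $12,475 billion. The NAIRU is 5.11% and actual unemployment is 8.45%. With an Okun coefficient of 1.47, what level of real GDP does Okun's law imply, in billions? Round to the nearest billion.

$11,863 billion

Unemployment gap = 8.45 - 5.11 = 3.34 points, so the output gap is -1.47 × 3.34 = -4.9098%.
Actual GDP = 12475 × (1 - 4.9098/100) = 12475 × 0.950902 ≈ 11863 billion.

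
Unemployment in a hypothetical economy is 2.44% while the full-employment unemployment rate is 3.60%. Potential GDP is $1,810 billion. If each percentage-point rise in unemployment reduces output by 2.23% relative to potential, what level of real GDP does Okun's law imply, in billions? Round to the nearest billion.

Unemployment gap = 2.44 - 3.6 = -1.16 points, so the output gap is -2.23 × (-1.16) = 2.5868%.
Actual GDP = 1810 × (1 + 2.5868/100) = 1810 × 1.025868 ≈ 1857 billion.

$1,857 billion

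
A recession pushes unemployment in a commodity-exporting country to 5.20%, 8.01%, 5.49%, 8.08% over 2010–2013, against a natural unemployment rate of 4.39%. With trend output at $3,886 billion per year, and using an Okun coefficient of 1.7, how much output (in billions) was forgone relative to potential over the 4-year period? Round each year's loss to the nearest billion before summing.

$610 billion

Year 2010: gap = -1.7 × (5.2 - 4.39) = -1.377%, loss ≈ 3886 × 1.377/100 ≈ 54.
Year 2011: gap = -1.7 × (8.01 - 4.39) = -6.154%, loss ≈ 3886 × 6.154/100 ≈ 239.
Year 2012: gap = -1.7 × (5.49 - 4.39) = -1.87%, loss ≈ 3886 × 1.87/100 ≈ 73.
Year 2013: gap = -1.7 × (8.08 - 4.39) = -6.273%, loss ≈ 3886 × 6.273/100 ≈ 244.
Total lost output = 54 + 239 + 73 + 244 = 610 billion.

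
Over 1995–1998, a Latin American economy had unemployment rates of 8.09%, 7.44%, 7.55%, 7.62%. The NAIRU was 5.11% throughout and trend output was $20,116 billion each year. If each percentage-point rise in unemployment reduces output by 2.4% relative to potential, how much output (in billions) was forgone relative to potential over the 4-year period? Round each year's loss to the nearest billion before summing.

$4,954 billion

Year 1995: gap = -2.4 × (8.09 - 5.11) = -7.152%, loss ≈ 20116 × 7.152/100 ≈ 1439.
Year 1996: gap = -2.4 × (7.44 - 5.11) = -5.592%, loss ≈ 20116 × 5.592/100 ≈ 1125.
Year 1997: gap = -2.4 × (7.55 - 5.11) = -5.856%, loss ≈ 20116 × 5.856/100 ≈ 1178.
Year 1998: gap = -2.4 × (7.62 - 5.11) = -6.024%, loss ≈ 20116 × 6.024/100 ≈ 1212.
Total lost output = 1439 + 1125 + 1178 + 1212 = 4954 billion.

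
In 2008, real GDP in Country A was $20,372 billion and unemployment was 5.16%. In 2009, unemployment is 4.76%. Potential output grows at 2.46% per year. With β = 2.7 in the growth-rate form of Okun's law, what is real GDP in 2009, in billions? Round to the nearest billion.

Δu = 4.76 - 5.16 = -0.4 points.
Okun's law (growth form): g_Y = g_Y* - β × Δu = 2.46 - 2.7 × (-0.40) = 2.46 + 1.08 = 3.54%.
Real GDP in the next year = 20372 × (1 + 3.54/100) = 20372 × 1.0354 ≈ 21093 billion.

$21,093 billion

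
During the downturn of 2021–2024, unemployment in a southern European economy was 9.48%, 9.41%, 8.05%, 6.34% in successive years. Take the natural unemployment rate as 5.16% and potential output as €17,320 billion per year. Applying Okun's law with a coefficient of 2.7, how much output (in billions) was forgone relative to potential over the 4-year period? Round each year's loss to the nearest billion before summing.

Year 2021: gap = -2.7 × (9.48 - 5.16) = -11.664%, loss ≈ 17320 × 11.664/100 ≈ 2020.
Year 2022: gap = -2.7 × (9.41 - 5.16) = -11.475%, loss ≈ 17320 × 11.475/100 ≈ 1987.
Year 2023: gap = -2.7 × (8.05 - 5.16) = -7.803%, loss ≈ 17320 × 7.803/100 ≈ 1351.
Year 2024: gap = -2.7 × (6.34 - 5.16) = -3.186%, loss ≈ 17320 × 3.186/100 ≈ 552.
Total lost output = 2020 + 1987 + 1351 + 552 = 5910 billion.

€5,910 billion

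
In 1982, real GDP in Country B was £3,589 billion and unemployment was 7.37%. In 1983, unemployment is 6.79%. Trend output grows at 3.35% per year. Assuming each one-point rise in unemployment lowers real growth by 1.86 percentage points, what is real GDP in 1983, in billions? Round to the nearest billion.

£3,748 billion

Δu = 6.79 - 7.37 = -0.58 points.
Okun's law (growth form): g_Y = g_Y* - β × Δu = 3.35 - 1.86 × (-0.58) = 3.35 + 1.0788 = 4.4288%.
Real GDP in the next year = 3589 × (1 + 4.4288/100) = 3589 × 1.044288 ≈ 3748 billion.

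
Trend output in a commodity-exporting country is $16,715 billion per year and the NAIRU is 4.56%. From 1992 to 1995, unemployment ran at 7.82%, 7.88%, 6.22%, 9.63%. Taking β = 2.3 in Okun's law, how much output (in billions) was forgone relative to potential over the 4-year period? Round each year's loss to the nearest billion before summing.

Year 1992: gap = -2.3 × (7.82 - 4.56) = -7.498%, loss ≈ 16715 × 7.498/100 ≈ 1253.
Year 1993: gap = -2.3 × (7.88 - 4.56) = -7.636%, loss ≈ 16715 × 7.636/100 ≈ 1276.
Year 1994: gap = -2.3 × (6.22 - 4.56) = -3.818%, loss ≈ 16715 × 3.818/100 ≈ 638.
Year 1995: gap = -2.3 × (9.63 - 4.56) = -11.661%, loss ≈ 16715 × 11.661/100 ≈ 1949.
Total lost output = 1253 + 1276 + 638 + 1949 = 5116 billion.

$5,116 billion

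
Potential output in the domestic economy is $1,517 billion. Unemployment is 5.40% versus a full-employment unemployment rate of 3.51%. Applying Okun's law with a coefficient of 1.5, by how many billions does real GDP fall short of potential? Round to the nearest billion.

Output gap = -1.5 × (5.4 - 3.51) = -1.5 × 1.89 = -2.835%.
Actual GDP ≈ 1517 × 0.97165 ≈ 1474 billion, so the shortfall is 1517 - 1474 = 43 billion.

$43 billion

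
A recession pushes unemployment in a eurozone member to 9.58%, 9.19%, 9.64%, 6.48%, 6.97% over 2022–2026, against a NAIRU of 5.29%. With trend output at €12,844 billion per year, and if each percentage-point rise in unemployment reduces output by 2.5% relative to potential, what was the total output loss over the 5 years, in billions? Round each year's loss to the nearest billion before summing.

€4,948 billion

Year 2022: gap = -2.5 × (9.58 - 5.29) = -10.725%, loss ≈ 12844 × 10.725/100 ≈ 1378.
Year 2023: gap = -2.5 × (9.19 - 5.29) = -9.75%, loss ≈ 12844 × 9.75/100 ≈ 1252.
Year 2024: gap = -2.5 × (9.64 - 5.29) = -10.875%, loss ≈ 12844 × 10.875/100 ≈ 1397.
Year 2025: gap = -2.5 × (6.48 - 5.29) = -2.975%, loss ≈ 12844 × 2.975/100 ≈ 382.
Year 2026: gap = -2.5 × (6.97 - 5.29) = -4.2%, loss ≈ 12844 × 4.2/100 ≈ 539.
Total lost output = 1378 + 1252 + 1397 + 382 + 539 = 4948 billion.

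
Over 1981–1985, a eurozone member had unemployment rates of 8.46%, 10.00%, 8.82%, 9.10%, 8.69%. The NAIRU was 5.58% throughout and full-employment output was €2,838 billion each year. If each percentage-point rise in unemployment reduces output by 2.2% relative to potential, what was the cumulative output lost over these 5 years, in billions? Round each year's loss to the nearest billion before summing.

Year 1981: gap = -2.2 × (8.46 - 5.58) = -6.336%, loss ≈ 2838 × 6.336/100 ≈ 180.
Year 1982: gap = -2.2 × (10 - 5.58) = -9.724%, loss ≈ 2838 × 9.724/100 ≈ 276.
Year 1983: gap = -2.2 × (8.82 - 5.58) = -7.128%, loss ≈ 2838 × 7.128/100 ≈ 202.
Year 1984: gap = -2.2 × (9.1 - 5.58) = -7.744%, loss ≈ 2838 × 7.744/100 ≈ 220.
Year 1985: gap = -2.2 × (8.69 - 5.58) = -6.842%, loss ≈ 2838 × 6.842/100 ≈ 194.
Total lost output = 180 + 276 + 202 + 220 + 194 = 1072 billion.

€1,072 billion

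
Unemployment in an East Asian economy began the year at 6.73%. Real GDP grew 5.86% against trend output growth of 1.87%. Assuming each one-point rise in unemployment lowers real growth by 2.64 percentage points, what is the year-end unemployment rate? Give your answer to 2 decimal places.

5.22%

Growth-rate Okun's law: g_Y = g_Y* - β × Δu, so Δu = (g_Y* - g_Y)/β.
Δu = (1.87 - 5.86)/2.64 = -3.99/2.64 = -1.51 percentage points.
Year-end unemployment = 6.73 - 1.51 = 5.22%.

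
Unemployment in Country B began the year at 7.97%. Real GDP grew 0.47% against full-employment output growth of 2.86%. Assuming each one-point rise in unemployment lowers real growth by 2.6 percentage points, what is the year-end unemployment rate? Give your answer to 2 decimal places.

8.89%

Growth-rate Okun's law: g_Y = g_Y* - β × Δu, so Δu = (g_Y* - g_Y)/β.
Δu = (2.86 - 0.47)/2.6 = 2.39/2.6 = 0.92 percentage points.
Year-end unemployment = 7.97 + 0.92 = 8.89%.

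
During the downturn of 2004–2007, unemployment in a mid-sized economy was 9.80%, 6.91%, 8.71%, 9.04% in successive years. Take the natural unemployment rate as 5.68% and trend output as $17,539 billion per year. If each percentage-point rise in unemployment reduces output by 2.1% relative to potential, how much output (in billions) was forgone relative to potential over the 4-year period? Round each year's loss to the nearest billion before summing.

$4,324 billion

Year 2004: gap = -2.1 × (9.8 - 5.68) = -8.652%, loss ≈ 17539 × 8.652/100 ≈ 1517.
Year 2005: gap = -2.1 × (6.91 - 5.68) = -2.583%, loss ≈ 17539 × 2.583/100 ≈ 453.
Year 2006: gap = -2.1 × (8.71 - 5.68) = -6.363%, loss ≈ 17539 × 6.363/100 ≈ 1116.
Year 2007: gap = -2.1 × (9.04 - 5.68) = -7.056%, loss ≈ 17539 × 7.056/100 ≈ 1238.
Total lost output = 1517 + 453 + 1116 + 1238 = 4324 billion.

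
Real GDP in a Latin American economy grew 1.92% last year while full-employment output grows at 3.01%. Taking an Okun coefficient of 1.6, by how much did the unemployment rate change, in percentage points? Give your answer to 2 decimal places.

0.68 percentage points

Growth-rate Okun's law: g_Y = g_Y* - β × Δu, so Δu = (g_Y* - g_Y)/β.
Δu = (3.01 - 1.92)/1.6 = 1.09/1.6 = 0.68 percentage points.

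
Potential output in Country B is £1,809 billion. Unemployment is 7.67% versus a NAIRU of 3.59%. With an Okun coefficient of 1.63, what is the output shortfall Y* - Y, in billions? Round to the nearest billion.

£120 billion

Output gap = -1.63 × (7.67 - 3.59) = -1.63 × 4.08 = -6.6504%.
Actual GDP ≈ 1809 × 0.933496 ≈ 1689 billion, so the shortfall is 1809 - 1689 = 120 billion.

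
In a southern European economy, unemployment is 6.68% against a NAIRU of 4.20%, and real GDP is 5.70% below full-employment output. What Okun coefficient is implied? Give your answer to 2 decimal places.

β ≈ 2.30

Okun's law: output gap = -β × (u - u*).
-5.70 = -β × (6.68 - 4.2) = -β × 2.48, so β = 5.7/2.48 = 2.30.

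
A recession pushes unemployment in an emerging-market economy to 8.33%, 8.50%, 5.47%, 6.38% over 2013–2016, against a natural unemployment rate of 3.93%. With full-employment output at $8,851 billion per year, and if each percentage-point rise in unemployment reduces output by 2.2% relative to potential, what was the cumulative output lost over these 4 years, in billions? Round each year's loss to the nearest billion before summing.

Year 2013: gap = -2.2 × (8.33 - 3.93) = -9.68%, loss ≈ 8851 × 9.68/100 ≈ 857.
Year 2014: gap = -2.2 × (8.5 - 3.93) = -10.054%, loss ≈ 8851 × 10.054/100 ≈ 890.
Year 2015: gap = -2.2 × (5.47 - 3.93) = -3.388%, loss ≈ 8851 × 3.388/100 ≈ 300.
Year 2016: gap = -2.2 × (6.38 - 3.93) = -5.39%, loss ≈ 8851 × 5.39/100 ≈ 477.
Total lost output = 857 + 890 + 300 + 477 = 2524 billion.

$2,524 billion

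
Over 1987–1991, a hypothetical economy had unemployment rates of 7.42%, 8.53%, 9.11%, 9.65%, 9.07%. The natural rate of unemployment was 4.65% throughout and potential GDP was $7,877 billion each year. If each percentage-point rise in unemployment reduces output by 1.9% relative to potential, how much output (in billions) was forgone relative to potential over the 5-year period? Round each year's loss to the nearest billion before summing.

Year 1987: gap = -1.9 × (7.42 - 4.65) = -5.263%, loss ≈ 7877 × 5.263/100 ≈ 415.
Year 1988: gap = -1.9 × (8.53 - 4.65) = -7.372%, loss ≈ 7877 × 7.372/100 ≈ 581.
Year 1989: gap = -1.9 × (9.11 - 4.65) = -8.474%, loss ≈ 7877 × 8.474/100 ≈ 667.
Year 1990: gap = -1.9 × (9.65 - 4.65) = -9.5%, loss ≈ 7877 × 9.5/100 ≈ 748.
Year 1991: gap = -1.9 × (9.07 - 4.65) = -8.398%, loss ≈ 7877 × 8.398/100 ≈ 662.
Total lost output = 415 + 581 + 667 + 748 + 662 = 3073 billion.

$3,073 billion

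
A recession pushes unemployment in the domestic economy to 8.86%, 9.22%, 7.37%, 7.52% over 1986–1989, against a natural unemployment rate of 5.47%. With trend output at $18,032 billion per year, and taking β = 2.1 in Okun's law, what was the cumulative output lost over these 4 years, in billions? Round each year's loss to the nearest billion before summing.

$4,199 billion

Year 1986: gap = -2.1 × (8.86 - 5.47) = -7.119%, loss ≈ 18032 × 7.119/100 ≈ 1284.
Year 1987: gap = -2.1 × (9.22 - 5.47) = -7.875%, loss ≈ 18032 × 7.875/100 ≈ 1420.
Year 1988: gap = -2.1 × (7.37 - 5.47) = -3.99%, loss ≈ 18032 × 3.99/100 ≈ 719.
Year 1989: gap = -2.1 × (7.52 - 5.47) = -4.305%, loss ≈ 18032 × 4.305/100 ≈ 776.
Total lost output = 1284 + 1420 + 719 + 776 = 4199 billion.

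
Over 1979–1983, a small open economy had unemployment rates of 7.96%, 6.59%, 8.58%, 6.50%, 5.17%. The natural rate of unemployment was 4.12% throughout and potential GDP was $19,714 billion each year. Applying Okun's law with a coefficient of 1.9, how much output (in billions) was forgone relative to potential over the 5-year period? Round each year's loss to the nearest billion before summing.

Year 1979: gap = -1.9 × (7.96 - 4.12) = -7.296%, loss ≈ 19714 × 7.296/100 ≈ 1438.
Year 1980: gap = -1.9 × (6.59 - 4.12) = -4.693%, loss ≈ 19714 × 4.693/100 ≈ 925.
Year 1981: gap = -1.9 × (8.58 - 4.12) = -8.474%, loss ≈ 19714 × 8.474/100 ≈ 1671.
Year 1982: gap = -1.9 × (6.5 - 4.12) = -4.522%, loss ≈ 19714 × 4.522/100 ≈ 891.
Year 1983: gap = -1.9 × (5.17 - 4.12) = -1.995%, loss ≈ 19714 × 1.995/100 ≈ 393.
Total lost output = 1438 + 925 + 1671 + 891 + 393 = 5318 billion.

$5,318 billion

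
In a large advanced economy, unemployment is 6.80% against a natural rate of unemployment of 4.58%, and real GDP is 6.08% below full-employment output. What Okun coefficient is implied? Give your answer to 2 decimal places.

β ≈ 2.74

Okun's law: output gap = -β × (u - u*).
-6.08 = -β × (6.8 - 4.58) = -β × 2.22, so β = 6.08/2.22 = 2.74.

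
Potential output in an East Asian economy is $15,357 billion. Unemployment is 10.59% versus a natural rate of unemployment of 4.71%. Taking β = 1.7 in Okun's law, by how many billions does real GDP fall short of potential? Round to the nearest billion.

Output gap = -1.7 × (10.59 - 4.71) = -1.7 × 5.88 = -9.996%.
Actual GDP ≈ 15357 × 0.90004 ≈ 13822 billion, so the shortfall is 15357 - 13822 = 1535 billion.

$1,535 billion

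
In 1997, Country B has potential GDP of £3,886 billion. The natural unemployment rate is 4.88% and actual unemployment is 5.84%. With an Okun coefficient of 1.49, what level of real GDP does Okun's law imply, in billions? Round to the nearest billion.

Unemployment gap = 5.84 - 4.88 = 0.96 points, so the output gap is -1.49 × 0.96 = -1.4304%.
Actual GDP = 3886 × (1 - 1.4304/100) = 3886 × 0.985696 ≈ 3830 billion.

£3,830 billion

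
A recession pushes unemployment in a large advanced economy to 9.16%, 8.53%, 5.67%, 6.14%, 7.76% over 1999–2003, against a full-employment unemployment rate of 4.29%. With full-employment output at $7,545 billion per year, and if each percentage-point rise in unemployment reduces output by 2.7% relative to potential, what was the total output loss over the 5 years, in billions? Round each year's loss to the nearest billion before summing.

$3,221 billion

Year 1999: gap = -2.7 × (9.16 - 4.29) = -13.149%, loss ≈ 7545 × 13.149/100 ≈ 992.
Year 2000: gap = -2.7 × (8.53 - 4.29) = -11.448%, loss ≈ 7545 × 11.448/100 ≈ 864.
Year 2001: gap = -2.7 × (5.67 - 4.29) = -3.726%, loss ≈ 7545 × 3.726/100 ≈ 281.
Year 2002: gap = -2.7 × (6.14 - 4.29) = -4.995%, loss ≈ 7545 × 4.995/100 ≈ 377.
Year 2003: gap = -2.7 × (7.76 - 4.29) = -9.369%, loss ≈ 7545 × 9.369/100 ≈ 707.
Total lost output = 992 + 864 + 281 + 377 + 707 = 3221 billion.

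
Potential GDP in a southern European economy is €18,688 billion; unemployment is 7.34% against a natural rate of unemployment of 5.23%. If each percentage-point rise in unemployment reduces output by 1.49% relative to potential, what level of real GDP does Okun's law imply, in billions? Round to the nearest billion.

Unemployment gap = 7.34 - 5.23 = 2.11 points, so the output gap is -1.49 × 2.11 = -3.1439%.
Actual GDP = 18688 × (1 - 3.1439/100) = 18688 × 0.968561 ≈ 18100 billion.

€18,100 billion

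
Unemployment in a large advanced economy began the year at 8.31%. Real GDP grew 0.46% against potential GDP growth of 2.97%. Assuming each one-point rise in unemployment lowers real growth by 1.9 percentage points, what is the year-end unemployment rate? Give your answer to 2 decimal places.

9.63%

Growth-rate Okun's law: g_Y = g_Y* - β × Δu, so Δu = (g_Y* - g_Y)/β.
Δu = (2.97 - 0.46)/1.9 = 2.51/1.9 = 1.32 percentage points.
Year-end unemployment = 8.31 + 1.32 = 9.63%.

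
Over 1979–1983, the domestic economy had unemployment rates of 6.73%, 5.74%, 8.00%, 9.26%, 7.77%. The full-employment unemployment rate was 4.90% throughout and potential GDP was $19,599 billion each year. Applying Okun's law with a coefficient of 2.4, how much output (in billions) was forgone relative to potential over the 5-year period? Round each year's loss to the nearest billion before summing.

$6,115 billion

Year 1979: gap = -2.4 × (6.73 - 4.9) = -4.392%, loss ≈ 19599 × 4.392/100 ≈ 861.
Year 1980: gap = -2.4 × (5.74 - 4.9) = -2.016%, loss ≈ 19599 × 2.016/100 ≈ 395.
Year 1981: gap = -2.4 × (8 - 4.9) = -7.44%, loss ≈ 19599 × 7.44/100 ≈ 1458.
Year 1982: gap = -2.4 × (9.26 - 4.9) = -10.464%, loss ≈ 19599 × 10.464/100 ≈ 2051.
Year 1983: gap = -2.4 × (7.77 - 4.9) = -6.888%, loss ≈ 19599 × 6.888/100 ≈ 1350.
Total lost output = 861 + 395 + 1458 + 2051 + 1350 = 6115 billion.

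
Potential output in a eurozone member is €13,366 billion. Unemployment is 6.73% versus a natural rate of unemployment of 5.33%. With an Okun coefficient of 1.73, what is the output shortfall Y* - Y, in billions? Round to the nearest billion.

Output gap = -1.73 × (6.73 - 5.33) = -1.73 × 1.4 = -2.422%.
Actual GDP ≈ 13366 × 0.97578 ≈ 13042 billion, so the shortfall is 13366 - 13042 = 324 billion.

€324 billion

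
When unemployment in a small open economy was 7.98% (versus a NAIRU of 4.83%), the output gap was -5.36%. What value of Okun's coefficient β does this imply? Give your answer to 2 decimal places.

β ≈ 1.70

Okun's law: output gap = -β × (u - u*).
-5.36 = -β × (7.98 - 4.83) = -β × 3.15, so β = 5.36/3.15 = 1.70.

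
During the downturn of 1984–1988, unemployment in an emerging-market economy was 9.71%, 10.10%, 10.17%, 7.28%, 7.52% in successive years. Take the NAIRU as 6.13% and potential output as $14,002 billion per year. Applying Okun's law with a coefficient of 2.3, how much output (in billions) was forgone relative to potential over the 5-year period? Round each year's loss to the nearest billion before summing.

Year 1984: gap = -2.3 × (9.71 - 6.13) = -8.234%, loss ≈ 14002 × 8.234/100 ≈ 1153.
Year 1985: gap = -2.3 × (10.1 - 6.13) = -9.131%, loss ≈ 14002 × 9.131/100 ≈ 1279.
Year 1986: gap = -2.3 × (10.17 - 6.13) = -9.292%, loss ≈ 14002 × 9.292/100 ≈ 1301.
Year 1987: gap = -2.3 × (7.28 - 6.13) = -2.645%, loss ≈ 14002 × 2.645/100 ≈ 370.
Year 1988: gap = -2.3 × (7.52 - 6.13) = -3.197%, loss ≈ 14002 × 3.197/100 ≈ 448.
Total lost output = 1153 + 1279 + 1301 + 370 + 448 = 4551 billion.

$4,551 billion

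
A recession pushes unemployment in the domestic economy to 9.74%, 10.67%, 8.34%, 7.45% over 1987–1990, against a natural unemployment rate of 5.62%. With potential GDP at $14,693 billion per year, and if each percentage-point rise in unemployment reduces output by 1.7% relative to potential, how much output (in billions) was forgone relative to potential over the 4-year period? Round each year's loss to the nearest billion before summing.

Year 1987: gap = -1.7 × (9.74 - 5.62) = -7.004%, loss ≈ 14693 × 7.004/100 ≈ 1029.
Year 1988: gap = -1.7 × (10.67 - 5.62) = -8.585%, loss ≈ 14693 × 8.585/100 ≈ 1261.
Year 1989: gap = -1.7 × (8.34 - 5.62) = -4.624%, loss ≈ 14693 × 4.624/100 ≈ 679.
Year 1990: gap = -1.7 × (7.45 - 5.62) = -3.111%, loss ≈ 14693 × 3.111/100 ≈ 457.
Total lost output = 1029 + 1261 + 679 + 457 = 3426 billion.

$3,426 billion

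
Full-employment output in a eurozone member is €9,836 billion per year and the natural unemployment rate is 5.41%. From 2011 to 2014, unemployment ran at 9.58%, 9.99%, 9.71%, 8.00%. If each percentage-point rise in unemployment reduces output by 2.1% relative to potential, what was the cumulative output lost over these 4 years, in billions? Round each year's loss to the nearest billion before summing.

€3,230 billion

Year 2011: gap = -2.1 × (9.58 - 5.41) = -8.757%, loss ≈ 9836 × 8.757/100 ≈ 861.
Year 2012: gap = -2.1 × (9.99 - 5.41) = -9.618%, loss ≈ 9836 × 9.618/100 ≈ 946.
Year 2013: gap = -2.1 × (9.71 - 5.41) = -9.03%, loss ≈ 9836 × 9.03/100 ≈ 888.
Year 2014: gap = -2.1 × (8 - 5.41) = -5.439%, loss ≈ 9836 × 5.439/100 ≈ 535.
Total lost output = 861 + 946 + 888 + 535 = 3230 billion.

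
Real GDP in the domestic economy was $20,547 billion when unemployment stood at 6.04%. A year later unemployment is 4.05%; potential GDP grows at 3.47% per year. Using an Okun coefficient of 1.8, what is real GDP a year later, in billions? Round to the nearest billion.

$21,996 billion

Δu = 4.05 - 6.04 = -1.99 points.
Okun's law (growth form): g_Y = g_Y* - β × Δu = 3.47 - 1.8 × (-1.99) = 3.47 + 3.582 = 7.052%.
Real GDP in the next year = 20547 × (1 + 7.052/100) = 20547 × 1.07052 ≈ 21996 billion.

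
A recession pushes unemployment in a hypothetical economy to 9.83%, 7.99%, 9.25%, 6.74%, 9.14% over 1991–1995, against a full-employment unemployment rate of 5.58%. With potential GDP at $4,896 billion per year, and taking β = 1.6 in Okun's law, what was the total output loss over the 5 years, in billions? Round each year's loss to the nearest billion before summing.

$1,179 billion

Year 1991: gap = -1.6 × (9.83 - 5.58) = -6.8%, loss ≈ 4896 × 6.8/100 ≈ 333.
Year 1992: gap = -1.6 × (7.99 - 5.58) = -3.856%, loss ≈ 4896 × 3.856/100 ≈ 189.
Year 1993: gap = -1.6 × (9.25 - 5.58) = -5.872%, loss ≈ 4896 × 5.872/100 ≈ 287.
Year 1994: gap = -1.6 × (6.74 - 5.58) = -1.856%, loss ≈ 4896 × 1.856/100 ≈ 91.
Year 1995: gap = -1.6 × (9.14 - 5.58) = -5.696%, loss ≈ 4896 × 5.696/100 ≈ 279.
Total lost output = 333 + 189 + 287 + 91 + 279 = 1179 billion.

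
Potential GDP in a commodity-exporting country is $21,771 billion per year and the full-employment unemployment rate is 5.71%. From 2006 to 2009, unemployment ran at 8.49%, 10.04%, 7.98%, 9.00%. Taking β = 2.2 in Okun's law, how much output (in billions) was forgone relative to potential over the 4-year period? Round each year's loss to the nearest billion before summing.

$6,069 billion

Year 2006: gap = -2.2 × (8.49 - 5.71) = -6.116%, loss ≈ 21771 × 6.116/100 ≈ 1332.
Year 2007: gap = -2.2 × (10.04 - 5.71) = -9.526%, loss ≈ 21771 × 9.526/100 ≈ 2074.
Year 2008: gap = -2.2 × (7.98 - 5.71) = -4.994%, loss ≈ 21771 × 4.994/100 ≈ 1087.
Year 2009: gap = -2.2 × (9 - 5.71) = -7.238%, loss ≈ 21771 × 7.238/100 ≈ 1576.
Total lost output = 1332 + 2074 + 1087 + 1576 = 6069 billion.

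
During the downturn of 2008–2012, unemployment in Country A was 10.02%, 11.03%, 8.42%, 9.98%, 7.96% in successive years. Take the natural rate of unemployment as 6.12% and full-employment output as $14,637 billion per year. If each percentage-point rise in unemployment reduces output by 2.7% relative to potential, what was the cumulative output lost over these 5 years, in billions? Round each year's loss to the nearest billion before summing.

Year 2008: gap = -2.7 × (10.02 - 6.12) = -10.53%, loss ≈ 14637 × 10.53/100 ≈ 1541.
Year 2009: gap = -2.7 × (11.03 - 6.12) = -13.257%, loss ≈ 14637 × 13.257/100 ≈ 1940.
Year 2010: gap = -2.7 × (8.42 - 6.12) = -6.21%, loss ≈ 14637 × 6.21/100 ≈ 909.
Year 2011: gap = -2.7 × (9.98 - 6.12) = -10.422%, loss ≈ 14637 × 10.422/100 ≈ 1525.
Year 2012: gap = -2.7 × (7.96 - 6.12) = -4.968%, loss ≈ 14637 × 4.968/100 ≈ 727.
Total lost output = 1541 + 1940 + 909 + 1525 + 727 = 6642 billion.

$6,642 billion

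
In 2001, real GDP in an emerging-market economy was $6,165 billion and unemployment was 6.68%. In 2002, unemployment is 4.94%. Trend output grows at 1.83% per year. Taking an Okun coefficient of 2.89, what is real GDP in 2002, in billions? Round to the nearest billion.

$6,588 billion

Δu = 4.94 - 6.68 = -1.74 points.
Okun's law (growth form): g_Y = g_Y* - β × Δu = 1.83 - 2.89 × (-1.74) = 1.83 + 5.0286 = 6.8586%.
Real GDP in the next year = 6165 × (1 + 6.8586/100) = 6165 × 1.068586 ≈ 6588 billion.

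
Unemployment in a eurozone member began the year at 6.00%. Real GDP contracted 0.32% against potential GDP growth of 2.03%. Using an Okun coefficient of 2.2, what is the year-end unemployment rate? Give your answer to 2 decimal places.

7.07%

Growth-rate Okun's law: g_Y = g_Y* - β × Δu, so Δu = (g_Y* - g_Y)/β.
Δu = (2.03 + 0.32)/2.2 = 2.35/2.2 = 1.07 percentage points.
Year-end unemployment = 6 + 1.07 = 7.07%.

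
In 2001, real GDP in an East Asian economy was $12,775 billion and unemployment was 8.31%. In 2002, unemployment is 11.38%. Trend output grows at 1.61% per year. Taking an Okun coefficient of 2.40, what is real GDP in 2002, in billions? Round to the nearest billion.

Δu = 11.38 - 8.31 = 3.07 points.
Okun's law (growth form): g_Y = g_Y* - β × Δu = 1.61 - 2.40 × (3.07) = 1.61 - 7.368 = -5.758%.
Real GDP in the next year = 12775 × (1 - 5.758/100) = 12775 × 0.94242 ≈ 12039 billion.

$12,039 billion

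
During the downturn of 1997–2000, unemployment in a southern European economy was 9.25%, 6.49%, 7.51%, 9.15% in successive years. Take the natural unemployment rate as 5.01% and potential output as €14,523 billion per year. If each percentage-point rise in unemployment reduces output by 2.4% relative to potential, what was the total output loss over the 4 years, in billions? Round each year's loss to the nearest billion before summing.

€4,308 billion

Year 1997: gap = -2.4 × (9.25 - 5.01) = -10.176%, loss ≈ 14523 × 10.176/100 ≈ 1478.
Year 1998: gap = -2.4 × (6.49 - 5.01) = -3.552%, loss ≈ 14523 × 3.552/100 ≈ 516.
Year 1999: gap = -2.4 × (7.51 - 5.01) = -6%, loss ≈ 14523 × 6/100 ≈ 871.
Year 2000: gap = -2.4 × (9.15 - 5.01) = -9.936%, loss ≈ 14523 × 9.936/100 ≈ 1443.
Total lost output = 1478 + 516 + 871 + 1443 = 4308 billion.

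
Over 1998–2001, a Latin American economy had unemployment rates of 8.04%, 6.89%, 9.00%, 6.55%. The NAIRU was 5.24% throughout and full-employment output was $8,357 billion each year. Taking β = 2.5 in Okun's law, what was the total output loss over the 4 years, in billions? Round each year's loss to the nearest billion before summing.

Year 1998: gap = -2.5 × (8.04 - 5.24) = -7%, loss ≈ 8357 × 7/100 ≈ 585.
Year 1999: gap = -2.5 × (6.89 - 5.24) = -4.125%, loss ≈ 8357 × 4.125/100 ≈ 345.
Year 2000: gap = -2.5 × (9 - 5.24) = -9.4%, loss ≈ 8357 × 9.4/100 ≈ 786.
Year 2001: gap = -2.5 × (6.55 - 5.24) = -3.275%, loss ≈ 8357 × 3.275/100 ≈ 274.
Total lost output = 585 + 345 + 786 + 274 = 1990 billion.

$1,990 billion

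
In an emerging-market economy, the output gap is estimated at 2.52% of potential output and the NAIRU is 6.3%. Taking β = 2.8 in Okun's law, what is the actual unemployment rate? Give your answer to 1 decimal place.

From Okun's law, u - u* = -(output gap)/β = -(2.52)/2.8 = -0.9 points.
So u = 6.3 - 0.9 = 5.4%.

5.4%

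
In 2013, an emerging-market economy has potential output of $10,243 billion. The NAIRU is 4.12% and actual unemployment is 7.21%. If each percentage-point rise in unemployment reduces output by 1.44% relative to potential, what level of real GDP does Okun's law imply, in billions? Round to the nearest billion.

$9,787 billion

Unemployment gap = 7.21 - 4.12 = 3.09 points, so the output gap is -1.44 × 3.09 = -4.4496%.
Actual GDP = 10243 × (1 - 4.4496/100) = 10243 × 0.955504 ≈ 9787 billion.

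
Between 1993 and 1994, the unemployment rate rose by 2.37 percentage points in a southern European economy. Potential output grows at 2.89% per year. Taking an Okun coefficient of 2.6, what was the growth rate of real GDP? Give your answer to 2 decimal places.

Growth-rate Okun's law: g_Y = g_Y* - β × Δu.
g_Y = 2.89 - 2.6 × (2.37) = 2.89 - 6.162 = -3.272%, i.e. -3.27% to 2 d.p.

-3.27%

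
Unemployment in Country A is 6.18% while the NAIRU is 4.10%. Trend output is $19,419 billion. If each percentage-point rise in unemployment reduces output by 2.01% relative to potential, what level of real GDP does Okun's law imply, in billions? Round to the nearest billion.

Unemployment gap = 6.18 - 4.1 = 2.08 points, so the output gap is -2.01 × 2.08 = -4.1808%.
Actual GDP = 19419 × (1 - 4.1808/100) = 19419 × 0.958192 ≈ 18607 billion.

$18,607 billion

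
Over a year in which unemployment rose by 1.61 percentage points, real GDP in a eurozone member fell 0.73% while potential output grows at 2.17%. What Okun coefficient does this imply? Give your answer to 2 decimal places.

Growth form: g_Y = g_Y* - β × Δu, so β = (g_Y* - g_Y)/Δu.
β = (2.17 + 0.73)/1.61 = 2.9/1.61 = 1.80.

β ≈ 1.80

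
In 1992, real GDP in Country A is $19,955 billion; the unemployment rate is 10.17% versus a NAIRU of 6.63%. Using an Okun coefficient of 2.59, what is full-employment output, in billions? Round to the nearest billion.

$21,969 billion

Unemployment gap = 10.17 - 6.63 = 3.54 points, so output gap = -2.59 × 3.54 = -9.1686%.
Since Y = Y* × (1 + gap/100), Y* = 19955/0.908314 ≈ 21969 billion.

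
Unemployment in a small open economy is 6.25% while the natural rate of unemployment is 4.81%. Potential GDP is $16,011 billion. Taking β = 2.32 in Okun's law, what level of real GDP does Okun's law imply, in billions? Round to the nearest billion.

$15,476 billion

Unemployment gap = 6.25 - 4.81 = 1.44 points, so the output gap is -2.32 × 1.44 = -3.3408%.
Actual GDP = 16011 × (1 - 3.3408/100) = 16011 × 0.966592 ≈ 15476 billion.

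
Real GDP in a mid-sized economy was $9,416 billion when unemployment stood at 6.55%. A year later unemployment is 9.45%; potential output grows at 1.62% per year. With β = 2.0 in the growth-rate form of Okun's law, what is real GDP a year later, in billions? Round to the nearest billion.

Δu = 9.45 - 6.55 = 2.9 points.
Okun's law (growth form): g_Y = g_Y* - β × Δu = 1.62 - 2.0 × (2.90) = 1.62 - 5.8 = -4.18%.
Real GDP in the next year = 9416 × (1 - 4.18/100) = 9416 × 0.9582 ≈ 9022 billion.

$9,022 billion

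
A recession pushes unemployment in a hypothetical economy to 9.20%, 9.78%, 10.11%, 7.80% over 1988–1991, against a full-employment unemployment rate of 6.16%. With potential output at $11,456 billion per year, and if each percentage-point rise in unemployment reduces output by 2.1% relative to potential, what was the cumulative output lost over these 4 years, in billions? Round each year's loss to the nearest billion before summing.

$2,947 billion

Year 1988: gap = -2.1 × (9.2 - 6.16) = -6.384%, loss ≈ 11456 × 6.384/100 ≈ 731.
Year 1989: gap = -2.1 × (9.78 - 6.16) = -7.602%, loss ≈ 11456 × 7.602/100 ≈ 871.
Year 1990: gap = -2.1 × (10.11 - 6.16) = -8.295%, loss ≈ 11456 × 8.295/100 ≈ 950.
Year 1991: gap = -2.1 × (7.8 - 6.16) = -3.444%, loss ≈ 11456 × 3.444/100 ≈ 395.
Total lost output = 731 + 871 + 950 + 395 = 2947 billion.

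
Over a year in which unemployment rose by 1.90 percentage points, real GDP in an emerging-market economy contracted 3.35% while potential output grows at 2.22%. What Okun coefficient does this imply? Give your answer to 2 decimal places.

β ≈ 2.93

Growth form: g_Y = g_Y* - β × Δu, so β = (g_Y* - g_Y)/Δu.
β = (2.22 + 3.35)/1.90 = 5.57/1.90 = 2.93.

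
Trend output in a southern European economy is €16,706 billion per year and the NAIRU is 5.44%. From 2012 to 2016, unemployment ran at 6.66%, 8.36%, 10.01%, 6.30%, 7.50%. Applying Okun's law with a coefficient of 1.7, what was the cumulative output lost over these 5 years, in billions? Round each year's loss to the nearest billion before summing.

€3,302 billion

Year 2012: gap = -1.7 × (6.66 - 5.44) = -2.074%, loss ≈ 16706 × 2.074/100 ≈ 346.
Year 2013: gap = -1.7 × (8.36 - 5.44) = -4.964%, loss ≈ 16706 × 4.964/100 ≈ 829.
Year 2014: gap = -1.7 × (10.01 - 5.44) = -7.769%, loss ≈ 16706 × 7.769/100 ≈ 1298.
Year 2015: gap = -1.7 × (6.3 - 5.44) = -1.462%, loss ≈ 16706 × 1.462/100 ≈ 244.
Year 2016: gap = -1.7 × (7.5 - 5.44) = -3.502%, loss ≈ 16706 × 3.502/100 ≈ 585.
Total lost output = 346 + 829 + 1298 + 244 + 585 = 3302 billion.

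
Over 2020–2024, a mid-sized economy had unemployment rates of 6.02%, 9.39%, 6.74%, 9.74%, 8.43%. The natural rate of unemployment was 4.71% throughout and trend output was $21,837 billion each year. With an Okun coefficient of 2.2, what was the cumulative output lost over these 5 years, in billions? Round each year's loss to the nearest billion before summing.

Year 2020: gap = -2.2 × (6.02 - 4.71) = -2.882%, loss ≈ 21837 × 2.882/100 ≈ 629.
Year 2021: gap = -2.2 × (9.39 - 4.71) = -10.296%, loss ≈ 21837 × 10.296/100 ≈ 2248.
Year 2022: gap = -2.2 × (6.74 - 4.71) = -4.466%, loss ≈ 21837 × 4.466/100 ≈ 975.
Year 2023: gap = -2.2 × (9.74 - 4.71) = -11.066%, loss ≈ 21837 × 11.066/100 ≈ 2416.
Year 2024: gap = -2.2 × (8.43 - 4.71) = -8.184%, loss ≈ 21837 × 8.184/100 ≈ 1787.
Total lost output = 629 + 2248 + 975 + 2416 + 1787 = 8055 billion.

$8,055 billion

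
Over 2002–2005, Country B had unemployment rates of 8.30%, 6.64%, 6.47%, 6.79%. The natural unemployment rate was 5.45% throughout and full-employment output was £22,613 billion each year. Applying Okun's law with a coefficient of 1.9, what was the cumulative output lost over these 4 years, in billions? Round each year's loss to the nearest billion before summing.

£2,749 billion

Year 2002: gap = -1.9 × (8.3 - 5.45) = -5.415%, loss ≈ 22613 × 5.415/100 ≈ 1224.
Year 2003: gap = -1.9 × (6.64 - 5.45) = -2.261%, loss ≈ 22613 × 2.261/100 ≈ 511.
Year 2004: gap = -1.9 × (6.47 - 5.45) = -1.938%, loss ≈ 22613 × 1.938/100 ≈ 438.
Year 2005: gap = -1.9 × (6.79 - 5.45) = -2.546%, loss ≈ 22613 × 2.546/100 ≈ 576.
Total lost output = 1224 + 511 + 438 + 576 = 2749 billion.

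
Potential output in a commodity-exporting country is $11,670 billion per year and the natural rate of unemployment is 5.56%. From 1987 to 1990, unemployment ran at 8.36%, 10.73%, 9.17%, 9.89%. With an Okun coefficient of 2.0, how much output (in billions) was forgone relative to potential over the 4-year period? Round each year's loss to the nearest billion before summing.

$3,715 billion

Year 1987: gap = -2.0 × (8.36 - 5.56) = -5.6%, loss ≈ 11670 × 5.6/100 ≈ 654.
Year 1988: gap = -2.0 × (10.73 - 5.56) = -10.34%, loss ≈ 11670 × 10.34/100 ≈ 1207.
Year 1989: gap = -2.0 × (9.17 - 5.56) = -7.22%, loss ≈ 11670 × 7.22/100 ≈ 843.
Year 1990: gap = -2.0 × (9.89 - 5.56) = -8.66%, loss ≈ 11670 × 8.66/100 ≈ 1011.
Total lost output = 654 + 1207 + 843 + 1011 = 3715 billion.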